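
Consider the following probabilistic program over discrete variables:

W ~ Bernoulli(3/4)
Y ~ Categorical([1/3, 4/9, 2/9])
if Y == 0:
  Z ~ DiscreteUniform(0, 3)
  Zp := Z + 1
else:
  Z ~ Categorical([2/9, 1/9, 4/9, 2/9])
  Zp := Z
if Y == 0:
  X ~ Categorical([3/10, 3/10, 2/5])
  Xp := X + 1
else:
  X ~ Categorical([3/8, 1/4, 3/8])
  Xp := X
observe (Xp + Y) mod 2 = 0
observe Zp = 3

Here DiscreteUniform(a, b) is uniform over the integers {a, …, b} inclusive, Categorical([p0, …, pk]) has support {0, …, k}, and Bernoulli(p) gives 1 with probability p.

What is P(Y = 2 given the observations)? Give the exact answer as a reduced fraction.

P(Y = 2 | obs) = 120/281

Enumerate traces; 8 have nonzero weight after conditioning:
  (W=0, Y=0, Z=2, X=1) weight 1/160
  (W=0, Y=1, Z=3, X=1) weight 1/162
  (W=0, Y=2, Z=3, X=0) weight 1/216
  (W=0, Y=2, Z=3, X=2) weight 1/216
  (W=1, Y=0, Z=2, X=1) weight 3/160
  (W=1, Y=1, Z=3, X=1) weight 1/54
  (W=1, Y=2, Z=3, X=0) weight 1/72
  (W=1, Y=2, Z=3, X=2) weight 1/72
Group by Y:
  weight(Y=0) = 1/40
  weight(Y=1) = 2/81
  weight(Y=2) = 1/27
Total weight = 1/40 + 2/81 + 1/27 = 281/3240
P(Y=0 | obs) = 1/40 / 281/3240 = 81/281
P(Y=1 | obs) = 2/81 / 281/3240 = 80/281
P(Y=2 | obs) = 1/27 / 281/3240 = 120/281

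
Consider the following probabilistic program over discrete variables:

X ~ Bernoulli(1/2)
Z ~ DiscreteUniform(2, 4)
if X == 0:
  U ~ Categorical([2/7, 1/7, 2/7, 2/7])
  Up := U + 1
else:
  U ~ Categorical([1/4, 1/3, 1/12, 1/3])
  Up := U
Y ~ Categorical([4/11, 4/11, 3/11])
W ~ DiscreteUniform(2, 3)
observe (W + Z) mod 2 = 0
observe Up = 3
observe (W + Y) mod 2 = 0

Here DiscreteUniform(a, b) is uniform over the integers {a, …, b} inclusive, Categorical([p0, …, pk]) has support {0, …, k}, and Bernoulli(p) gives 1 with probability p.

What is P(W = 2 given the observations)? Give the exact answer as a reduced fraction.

P(W = 2 | obs) = 7/9

Enumerate traces; 10 have nonzero weight after conditioning:
  (X=0, Z=2, U=2, Y=0, W=2) weight 2/231
  (X=0, Z=2, U=2, Y=2, W=2) weight 1/154
  (X=0, Z=3, U=2, Y=1, W=3) weight 2/231
  (X=0, Z=4, U=2, Y=0, W=2) weight 2/231
  (X=0, Z=4, U=2, Y=2, W=2) weight 1/154
  (X=1, Z=2, U=3, Y=0, W=2) weight 1/99
  (X=1, Z=2, U=3, Y=2, W=2) weight 1/132
  (X=1, Z=3, U=3, Y=1, W=3) weight 1/99
  … 2 more
Group by W:
  weight(W=2) = 13/198
  weight(W=3) = 13/693
Total weight = 13/198 + 13/693 = 13/154
P(W=2 | obs) = 13/198 / 13/154 = 7/9
P(W=3 | obs) = 13/693 / 13/154 = 2/9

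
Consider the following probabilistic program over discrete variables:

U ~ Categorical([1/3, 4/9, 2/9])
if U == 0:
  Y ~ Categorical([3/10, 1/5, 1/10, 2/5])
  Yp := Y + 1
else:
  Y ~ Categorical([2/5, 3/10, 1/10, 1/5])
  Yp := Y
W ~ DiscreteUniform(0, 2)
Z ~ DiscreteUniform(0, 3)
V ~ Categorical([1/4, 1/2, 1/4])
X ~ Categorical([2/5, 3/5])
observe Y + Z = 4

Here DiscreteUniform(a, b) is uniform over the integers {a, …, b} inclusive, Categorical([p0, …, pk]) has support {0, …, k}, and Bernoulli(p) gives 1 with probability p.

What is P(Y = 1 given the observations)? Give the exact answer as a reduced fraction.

P(Y = 1 | obs) = 8/19

Enumerate traces; 162 have nonzero weight after conditioning:
  (U=0, Y=1, W=0, Z=3, V=0, X=0) weight 1/1800
  (U=0, Y=1, W=0, Z=3, V=0, X=1) weight 1/1200
  (U=0, Y=1, W=0, Z=3, V=1, X=0) weight 1/900
  (U=0, Y=1, W=0, Z=3, V=1, X=1) weight 1/600
  (U=0, Y=1, W=0, Z=3, V=2, X=0) weight 1/1800
  (U=0, Y=1, W=0, Z=3, V=2, X=1) weight 1/1200
  (U=0, Y=1, W=1, Z=3, V=0, X=0) weight 1/1800
  (U=0, Y=1, W=1, Z=3, V=0, X=1) weight 1/1200
  (U=0, Y=2, W=0, Z=2, V=0, X=0) weight 1/3600
  (U=0, Y=3, W=0, Z=1, V=0, X=0) weight 1/900
  … 152 more
Group by Y:
  weight(Y=1) = 1/15
  weight(Y=2) = 1/40
  weight(Y=3) = 1/15
Total weight = 1/15 + 1/40 + 1/15 = 19/120
P(Y=1 | obs) = 1/15 / 19/120 = 8/19
P(Y=2 | obs) = 1/40 / 19/120 = 3/19
P(Y=3 | obs) = 1/15 / 19/120 = 8/19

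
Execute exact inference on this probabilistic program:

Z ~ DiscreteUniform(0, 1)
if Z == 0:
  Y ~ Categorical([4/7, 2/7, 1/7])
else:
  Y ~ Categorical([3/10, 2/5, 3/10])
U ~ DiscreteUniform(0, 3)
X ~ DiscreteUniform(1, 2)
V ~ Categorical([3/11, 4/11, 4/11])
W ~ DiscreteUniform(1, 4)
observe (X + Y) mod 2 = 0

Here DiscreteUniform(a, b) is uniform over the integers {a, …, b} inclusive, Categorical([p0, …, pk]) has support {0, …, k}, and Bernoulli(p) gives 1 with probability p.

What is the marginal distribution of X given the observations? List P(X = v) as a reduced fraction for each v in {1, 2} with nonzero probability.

P(X=1) = 12/35, P(X=2) = 23/35

Enumerate traces; 288 have nonzero weight after conditioning:
  (Z=0, Y=0, U=0, X=2, V=0, W=1) weight 3/1232
  (Z=0, Y=0, U=0, X=2, V=0, W=2) weight 3/1232
  (Z=0, Y=0, U=0, X=2, V=0, W=3) weight 3/1232
  (Z=0, Y=0, U=0, X=2, V=0, W=4) weight 3/1232
  (Z=0, Y=0, U=0, X=2, V=1, W=1) weight 1/308
  (Z=0, Y=0, U=0, X=2, V=1, W=2) weight 1/308
  (Z=0, Y=0, U=0, X=2, V=1, W=3) weight 1/308
  (Z=0, Y=0, U=0, X=2, V=1, W=4) weight 1/308
  (Z=0, Y=1, U=0, X=1, V=0, W=1) weight 3/2464
  … 279 more
Group by X:
  weight(X=1) = 6/35
  weight(X=2) = 23/70
Total weight = 6/35 + 23/70 = 1/2
P(X=1 | obs) = 6/35 / 1/2 = 12/35
P(X=2 | obs) = 23/70 / 1/2 = 23/35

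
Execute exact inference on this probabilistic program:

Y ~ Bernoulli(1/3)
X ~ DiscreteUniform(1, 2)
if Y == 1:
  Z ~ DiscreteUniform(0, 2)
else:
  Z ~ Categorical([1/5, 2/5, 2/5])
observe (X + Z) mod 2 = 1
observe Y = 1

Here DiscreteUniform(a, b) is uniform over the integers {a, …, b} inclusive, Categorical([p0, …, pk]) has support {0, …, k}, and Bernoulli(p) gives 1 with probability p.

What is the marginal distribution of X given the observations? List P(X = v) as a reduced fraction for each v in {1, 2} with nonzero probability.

P(X=1) = 2/3, P(X=2) = 1/3

Enumerate traces; 3 have nonzero weight after conditioning:
  (Y=1, X=1, Z=0) weight 1/18
  (Y=1, X=1, Z=2) weight 1/18
  (Y=1, X=2, Z=1) weight 1/18
Group by X:
  weight(X=1) = 1/9
  weight(X=2) = 1/18
Total weight = 1/9 + 1/18 = 1/6
P(X=1 | obs) = 1/9 / 1/6 = 2/3
P(X=2 | obs) = 1/18 / 1/6 = 1/3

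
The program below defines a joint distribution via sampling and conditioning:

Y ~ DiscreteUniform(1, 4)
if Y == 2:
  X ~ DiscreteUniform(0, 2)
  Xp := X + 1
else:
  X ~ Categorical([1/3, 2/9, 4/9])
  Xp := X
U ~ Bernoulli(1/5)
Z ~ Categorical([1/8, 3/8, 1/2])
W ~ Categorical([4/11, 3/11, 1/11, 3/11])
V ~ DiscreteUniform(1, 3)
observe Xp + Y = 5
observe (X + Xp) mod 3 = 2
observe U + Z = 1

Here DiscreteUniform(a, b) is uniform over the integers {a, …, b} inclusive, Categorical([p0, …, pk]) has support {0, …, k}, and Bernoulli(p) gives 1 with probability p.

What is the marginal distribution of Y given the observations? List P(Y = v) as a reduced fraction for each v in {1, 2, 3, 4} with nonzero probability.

Enumerate traces; 48 have nonzero weight after conditioning:
  (Y=2, X=2, U=0, Z=1, W=0, V=1) weight 1/330
  (Y=2, X=2, U=0, Z=1, W=0, V=2) weight 1/330
  (Y=2, X=2, U=0, Z=1, W=0, V=3) weight 1/330
  (Y=2, X=2, U=0, Z=1, W=1, V=1) weight 1/440
  (Y=2, X=2, U=0, Z=1, W=1, V=2) weight 1/440
  (Y=2, X=2, U=0, Z=1, W=1, V=3) weight 1/440
  (Y=2, X=2, U=0, Z=1, W=2, V=1) weight 1/1320
  (Y=2, X=2, U=0, Z=1, W=2, V=2) weight 1/1320
  (Y=4, X=1, U=0, Z=1, W=0, V=1) weight 1/495
  … 39 more
Group by Y:
  weight(Y=2) = 13/480
  weight(Y=4) = 13/720
Total weight = 13/480 + 13/720 = 13/288
P(Y=2 | obs) = 13/480 / 13/288 = 3/5
P(Y=4 | obs) = 13/720 / 13/288 = 2/5

P(Y=2) = 3/5, P(Y=4) = 2/5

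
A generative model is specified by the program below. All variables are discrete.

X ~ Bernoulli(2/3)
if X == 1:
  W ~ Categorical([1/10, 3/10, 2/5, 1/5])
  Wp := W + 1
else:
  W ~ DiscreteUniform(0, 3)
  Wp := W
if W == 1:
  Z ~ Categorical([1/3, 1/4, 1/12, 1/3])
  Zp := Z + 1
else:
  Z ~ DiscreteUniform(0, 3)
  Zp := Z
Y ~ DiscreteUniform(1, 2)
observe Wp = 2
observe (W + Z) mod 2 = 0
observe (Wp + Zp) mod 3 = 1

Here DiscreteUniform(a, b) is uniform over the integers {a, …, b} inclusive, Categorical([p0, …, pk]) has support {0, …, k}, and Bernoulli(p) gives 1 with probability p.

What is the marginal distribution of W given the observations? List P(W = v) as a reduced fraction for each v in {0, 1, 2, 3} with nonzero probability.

Enumerate traces; 4 have nonzero weight after conditioning:
  (X=0, W=2, Z=2, Y=1) weight 1/96
  (X=0, W=2, Z=2, Y=2) weight 1/96
  (X=1, W=1, Z=1, Y=1) weight 1/40
  (X=1, W=1, Z=1, Y=2) weight 1/40
Group by W:
  weight(W=1) = 1/20
  weight(W=2) = 1/48
Total weight = 1/20 + 1/48 = 17/240
P(W=1 | obs) = 1/20 / 17/240 = 12/17
P(W=2 | obs) = 1/48 / 17/240 = 5/17

P(W=1) = 12/17, P(W=2) = 5/17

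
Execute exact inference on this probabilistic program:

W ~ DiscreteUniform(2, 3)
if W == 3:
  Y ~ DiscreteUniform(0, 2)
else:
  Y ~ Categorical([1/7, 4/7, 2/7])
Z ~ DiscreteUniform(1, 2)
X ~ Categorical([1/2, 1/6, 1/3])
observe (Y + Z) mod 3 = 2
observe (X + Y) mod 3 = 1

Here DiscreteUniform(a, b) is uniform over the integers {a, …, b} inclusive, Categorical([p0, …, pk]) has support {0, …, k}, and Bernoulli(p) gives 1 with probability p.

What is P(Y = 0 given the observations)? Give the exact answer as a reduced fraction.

Enumerate traces; 4 have nonzero weight after conditioning:
  (W=2, Y=0, Z=2, X=1) weight 1/168
  (W=2, Y=1, Z=1, X=0) weight 1/14
  (W=3, Y=0, Z=2, X=1) weight 1/72
  (W=3, Y=1, Z=1, X=0) weight 1/24
Group by Y:
  weight(Y=0) = 5/252
  weight(Y=1) = 19/168
Total weight = 5/252 + 19/168 = 67/504
P(Y=0 | obs) = 5/252 / 67/504 = 10/67
P(Y=1 | obs) = 19/168 / 67/504 = 57/67

P(Y = 0 | obs) = 10/67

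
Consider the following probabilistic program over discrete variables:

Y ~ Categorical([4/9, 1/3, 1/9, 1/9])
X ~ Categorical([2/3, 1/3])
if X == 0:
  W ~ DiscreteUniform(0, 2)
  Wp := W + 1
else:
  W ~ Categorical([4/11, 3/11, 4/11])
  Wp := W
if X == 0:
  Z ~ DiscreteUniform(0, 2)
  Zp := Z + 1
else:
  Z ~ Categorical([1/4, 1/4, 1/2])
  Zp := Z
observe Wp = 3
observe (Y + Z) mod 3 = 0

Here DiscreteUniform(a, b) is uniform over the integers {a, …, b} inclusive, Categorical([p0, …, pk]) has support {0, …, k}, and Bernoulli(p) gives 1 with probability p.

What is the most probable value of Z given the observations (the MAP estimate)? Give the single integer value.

Enumerate traces; 4 have nonzero weight after conditioning:
  (Y=0, X=0, W=2, Z=0) weight 8/243
  (Y=1, X=0, W=2, Z=2) weight 2/81
  (Y=2, X=0, W=2, Z=1) weight 2/243
  (Y=3, X=0, W=2, Z=0) weight 2/243
Group by Z:
  weight(Z=0) = 10/243
  weight(Z=1) = 2/243
  weight(Z=2) = 2/81
Total weight = 10/243 + 2/243 + 2/81 = 2/27
P(Z=0 | obs) = 10/243 / 2/27 = 5/9
P(Z=1 | obs) = 2/243 / 2/27 = 1/9
P(Z=2 | obs) = 2/81 / 2/27 = 1/3
argmax = 0

argmax_v P(Z = v | obs) = 0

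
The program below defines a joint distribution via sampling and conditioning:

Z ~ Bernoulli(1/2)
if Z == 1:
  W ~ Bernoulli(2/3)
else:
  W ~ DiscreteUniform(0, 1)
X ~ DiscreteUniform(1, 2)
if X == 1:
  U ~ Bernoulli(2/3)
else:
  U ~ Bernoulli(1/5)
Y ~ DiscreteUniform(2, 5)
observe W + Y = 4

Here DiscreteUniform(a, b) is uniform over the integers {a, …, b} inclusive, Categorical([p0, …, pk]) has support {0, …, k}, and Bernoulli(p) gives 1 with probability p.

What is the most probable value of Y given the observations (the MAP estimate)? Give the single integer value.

argmax_v P(Y = v | obs) = 3

Enumerate traces; 16 have nonzero weight after conditioning:
  (Z=0, W=0, X=1, U=0, Y=4) weight 1/96
  (Z=0, W=0, X=1, U=1, Y=4) weight 1/48
  (Z=0, W=0, X=2, U=0, Y=4) weight 1/40
  (Z=0, W=0, X=2, U=1, Y=4) weight 1/160
  (Z=0, W=1, X=1, U=0, Y=3) weight 1/96
  (Z=0, W=1, X=1, U=1, Y=3) weight 1/48
  (Z=0, W=1, X=2, U=0, Y=3) weight 1/40
  (Z=0, W=1, X=2, U=1, Y=3) weight 1/160
  … 8 more
Group by Y:
  weight(Y=3) = 7/48
  weight(Y=4) = 5/48
Total weight = 7/48 + 5/48 = 1/4
P(Y=3 | obs) = 7/48 / 1/4 = 7/12
P(Y=4 | obs) = 5/48 / 1/4 = 5/12
argmax = 3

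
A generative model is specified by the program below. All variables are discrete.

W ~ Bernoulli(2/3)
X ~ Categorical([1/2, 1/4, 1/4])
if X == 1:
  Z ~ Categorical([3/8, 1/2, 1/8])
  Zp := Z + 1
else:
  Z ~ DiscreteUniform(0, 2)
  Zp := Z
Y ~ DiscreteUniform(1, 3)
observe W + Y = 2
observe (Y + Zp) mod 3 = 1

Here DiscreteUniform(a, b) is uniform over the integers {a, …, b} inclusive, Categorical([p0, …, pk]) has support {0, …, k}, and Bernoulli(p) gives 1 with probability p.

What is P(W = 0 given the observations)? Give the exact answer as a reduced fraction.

Enumerate traces; 6 have nonzero weight after conditioning:
  (W=0, X=0, Z=2, Y=2) weight 1/54
  (W=0, X=1, Z=1, Y=2) weight 1/72
  (W=0, X=2, Z=2, Y=2) weight 1/108
  (W=1, X=0, Z=0, Y=1) weight 1/27
  (W=1, X=1, Z=2, Y=1) weight 1/144
  (W=1, X=2, Z=0, Y=1) weight 1/54
Group by W:
  weight(W=0) = 1/24
  weight(W=1) = 1/16
Total weight = 1/24 + 1/16 = 5/48
P(W=0 | obs) = 1/24 / 5/48 = 2/5
P(W=1 | obs) = 1/16 / 5/48 = 3/5

P(W = 0 | obs) = 2/5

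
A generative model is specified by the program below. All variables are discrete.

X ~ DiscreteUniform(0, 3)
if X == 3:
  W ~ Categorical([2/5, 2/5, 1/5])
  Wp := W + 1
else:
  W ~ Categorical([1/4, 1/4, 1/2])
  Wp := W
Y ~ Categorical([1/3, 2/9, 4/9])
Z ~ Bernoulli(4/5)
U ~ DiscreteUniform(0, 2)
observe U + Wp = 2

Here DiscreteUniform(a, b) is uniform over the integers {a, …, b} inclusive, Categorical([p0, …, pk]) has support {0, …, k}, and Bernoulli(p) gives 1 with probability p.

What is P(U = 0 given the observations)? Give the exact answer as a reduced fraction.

P(U = 0 | obs) = 1/2

Enumerate traces; 66 have nonzero weight after conditioning:
  (X=0, W=0, Y=0, Z=0, U=2) weight 1/720
  (X=0, W=0, Y=0, Z=1, U=2) weight 1/180
  (X=0, W=0, Y=1, Z=0, U=2) weight 1/1080
  (X=0, W=0, Y=1, Z=1, U=2) weight 1/270
  (X=0, W=0, Y=2, Z=0, U=2) weight 1/540
  (X=0, W=0, Y=2, Z=1, U=2) weight 1/135
  (X=0, W=1, Y=0, Z=0, U=1) weight 1/720
  (X=0, W=1, Y=0, Z=1, U=1) weight 1/180
  (X=0, W=2, Y=0, Z=0, U=0) weight 1/360
  … 57 more
Group by U:
  weight(U=0) = 19/120
  weight(U=1) = 23/240
  weight(U=2) = 1/16
Total weight = 19/120 + 23/240 + 1/16 = 19/60
P(U=0 | obs) = 19/120 / 19/60 = 1/2
P(U=1 | obs) = 23/240 / 19/60 = 23/76
P(U=2 | obs) = 1/16 / 19/60 = 15/76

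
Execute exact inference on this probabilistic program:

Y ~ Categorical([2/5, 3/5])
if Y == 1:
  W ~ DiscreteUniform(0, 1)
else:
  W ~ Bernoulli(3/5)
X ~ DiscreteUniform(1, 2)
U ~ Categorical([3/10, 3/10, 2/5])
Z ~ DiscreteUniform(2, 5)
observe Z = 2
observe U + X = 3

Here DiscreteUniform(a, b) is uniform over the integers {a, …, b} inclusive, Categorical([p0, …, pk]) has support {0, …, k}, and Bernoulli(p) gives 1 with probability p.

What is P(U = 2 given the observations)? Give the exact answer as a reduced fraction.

Enumerate traces; 8 have nonzero weight after conditioning:
  (Y=0, W=0, X=1, U=2, Z=2) weight 1/125
  (Y=0, W=0, X=2, U=1, Z=2) weight 3/500
  (Y=0, W=1, X=1, U=2, Z=2) weight 3/250
  (Y=0, W=1, X=2, U=1, Z=2) weight 9/1000
  (Y=1, W=0, X=1, U=2, Z=2) weight 3/200
  (Y=1, W=0, X=2, U=1, Z=2) weight 9/800
  (Y=1, W=1, X=1, U=2, Z=2) weight 3/200
  (Y=1, W=1, X=2, U=1, Z=2) weight 9/800
Group by U:
  weight(U=1) = 3/80
  weight(U=2) = 1/20
Total weight = 3/80 + 1/20 = 7/80
P(U=1 | obs) = 3/80 / 7/80 = 3/7
P(U=2 | obs) = 1/20 / 7/80 = 4/7

P(U = 2 | obs) = 4/7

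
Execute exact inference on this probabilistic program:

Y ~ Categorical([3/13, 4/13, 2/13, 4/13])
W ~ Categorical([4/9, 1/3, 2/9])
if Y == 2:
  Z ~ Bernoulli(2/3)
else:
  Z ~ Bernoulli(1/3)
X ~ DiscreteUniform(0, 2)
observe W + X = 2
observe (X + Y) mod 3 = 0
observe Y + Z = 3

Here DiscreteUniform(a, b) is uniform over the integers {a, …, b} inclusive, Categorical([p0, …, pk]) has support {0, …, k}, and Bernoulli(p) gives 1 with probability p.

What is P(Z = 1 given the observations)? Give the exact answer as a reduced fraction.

P(Z = 1 | obs) = 3/7

Enumerate traces; 2 have nonzero weight after conditioning:
  (Y=2, W=1, Z=1, X=1) weight 4/351
  (Y=3, W=2, Z=0, X=0) weight 16/1053
Group by Z:
  weight(Z=0) = 16/1053
  weight(Z=1) = 4/351
Total weight = 16/1053 + 4/351 = 28/1053
P(Z=0 | obs) = 16/1053 / 28/1053 = 4/7
P(Z=1 | obs) = 4/351 / 28/1053 = 3/7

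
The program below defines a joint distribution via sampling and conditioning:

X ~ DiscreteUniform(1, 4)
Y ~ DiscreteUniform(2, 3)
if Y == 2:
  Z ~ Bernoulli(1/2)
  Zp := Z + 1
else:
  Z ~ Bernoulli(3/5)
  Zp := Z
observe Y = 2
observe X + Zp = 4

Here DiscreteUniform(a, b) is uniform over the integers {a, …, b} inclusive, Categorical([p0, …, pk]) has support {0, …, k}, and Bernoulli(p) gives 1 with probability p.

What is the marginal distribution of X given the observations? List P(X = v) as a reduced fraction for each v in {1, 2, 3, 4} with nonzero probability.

P(X=2) = 1/2, P(X=3) = 1/2

Enumerate traces; 2 have nonzero weight after conditioning:
  (X=2, Y=2, Z=1) weight 1/16
  (X=3, Y=2, Z=0) weight 1/16
Group by X:
  weight(X=2) = 1/16
  weight(X=3) = 1/16
Total weight = 1/16 + 1/16 = 1/8
P(X=2 | obs) = 1/16 / 1/8 = 1/2
P(X=3 | obs) = 1/16 / 1/8 = 1/2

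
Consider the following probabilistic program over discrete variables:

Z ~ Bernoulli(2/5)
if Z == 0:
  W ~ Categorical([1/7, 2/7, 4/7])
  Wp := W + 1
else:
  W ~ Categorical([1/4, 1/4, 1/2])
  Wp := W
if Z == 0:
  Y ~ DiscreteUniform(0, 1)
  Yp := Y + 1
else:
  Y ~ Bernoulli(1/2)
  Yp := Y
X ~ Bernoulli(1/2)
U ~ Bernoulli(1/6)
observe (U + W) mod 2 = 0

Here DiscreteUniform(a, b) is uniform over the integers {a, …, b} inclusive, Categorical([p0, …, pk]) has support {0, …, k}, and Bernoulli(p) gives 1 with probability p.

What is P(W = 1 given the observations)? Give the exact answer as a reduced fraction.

P(W = 1 | obs) = 19/274

Enumerate traces; 24 have nonzero weight after conditioning:
  (Z=0, W=0, Y=0, X=0, U=0) weight 1/56
  (Z=0, W=0, Y=0, X=1, U=0) weight 1/56
  (Z=0, W=0, Y=1, X=0, U=0) weight 1/56
  (Z=0, W=0, Y=1, X=1, U=0) weight 1/56
  (Z=0, W=1, Y=0, X=0, U=1) weight 1/140
  (Z=0, W=1, Y=0, X=1, U=1) weight 1/140
  (Z=0, W=1, Y=1, X=0, U=1) weight 1/140
  (Z=0, W=1, Y=1, X=1, U=1) weight 1/140
  (Z=0, W=2, Y=0, X=0, U=0) weight 1/14
  … 15 more
Group by W:
  weight(W=0) = 13/84
  weight(W=1) = 19/420
  weight(W=2) = 19/42
Total weight = 13/84 + 19/420 + 19/42 = 137/210
P(W=0 | obs) = 13/84 / 137/210 = 65/274
P(W=1 | obs) = 19/420 / 137/210 = 19/274
P(W=2 | obs) = 19/42 / 137/210 = 95/137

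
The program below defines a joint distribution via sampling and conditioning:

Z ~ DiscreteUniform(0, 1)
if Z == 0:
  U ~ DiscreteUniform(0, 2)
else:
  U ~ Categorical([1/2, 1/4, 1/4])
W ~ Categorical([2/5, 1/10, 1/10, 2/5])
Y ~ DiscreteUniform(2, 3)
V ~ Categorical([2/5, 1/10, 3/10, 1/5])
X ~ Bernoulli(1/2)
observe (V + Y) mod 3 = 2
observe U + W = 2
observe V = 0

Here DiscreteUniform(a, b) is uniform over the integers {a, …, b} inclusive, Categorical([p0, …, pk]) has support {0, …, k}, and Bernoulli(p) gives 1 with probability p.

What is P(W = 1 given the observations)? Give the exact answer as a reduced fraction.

P(W = 1 | obs) = 7/45

Enumerate traces; 12 have nonzero weight after conditioning:
  (Z=0, U=0, W=2, Y=2, V=0, X=0) weight 1/600
  (Z=0, U=0, W=2, Y=2, V=0, X=1) weight 1/600
  (Z=0, U=1, W=1, Y=2, V=0, X=0) weight 1/600
  (Z=0, U=1, W=1, Y=2, V=0, X=1) weight 1/600
  (Z=0, U=2, W=0, Y=2, V=0, X=0) weight 1/150
  (Z=0, U=2, W=0, Y=2, V=0, X=1) weight 1/150
  (Z=1, U=0, W=2, Y=2, V=0, X=0) weight 1/400
  (Z=1, U=0, W=2, Y=2, V=0, X=1) weight 1/400
  … 4 more
Group by W:
  weight(W=0) = 7/300
  weight(W=1) = 7/1200
  weight(W=2) = 1/120
Total weight = 7/300 + 7/1200 + 1/120 = 3/80
P(W=0 | obs) = 7/300 / 3/80 = 28/45
P(W=1 | obs) = 7/1200 / 3/80 = 7/45
P(W=2 | obs) = 1/120 / 3/80 = 2/9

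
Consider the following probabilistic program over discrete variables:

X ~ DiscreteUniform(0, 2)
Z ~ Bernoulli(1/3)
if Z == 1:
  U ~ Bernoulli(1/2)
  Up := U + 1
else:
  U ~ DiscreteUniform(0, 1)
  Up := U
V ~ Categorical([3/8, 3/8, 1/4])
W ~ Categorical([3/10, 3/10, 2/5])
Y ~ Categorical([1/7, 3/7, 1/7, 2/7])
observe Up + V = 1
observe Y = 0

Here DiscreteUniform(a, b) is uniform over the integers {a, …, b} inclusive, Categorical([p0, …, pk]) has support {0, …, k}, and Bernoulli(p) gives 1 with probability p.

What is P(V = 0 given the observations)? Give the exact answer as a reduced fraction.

P(V = 0 | obs) = 3/5

Enumerate traces; 27 have nonzero weight after conditioning:
  (X=0, Z=0, U=0, V=1, W=0, Y=0) weight 1/560
  (X=0, Z=0, U=0, V=1, W=1, Y=0) weight 1/560
  (X=0, Z=0, U=0, V=1, W=2, Y=0) weight 1/420
  (X=0, Z=0, U=1, V=0, W=0, Y=0) weight 1/560
  (X=0, Z=0, U=1, V=0, W=1, Y=0) weight 1/560
  (X=0, Z=0, U=1, V=0, W=2, Y=0) weight 1/420
  (X=0, Z=1, U=0, V=0, W=0, Y=0) weight 1/1120
  (X=0, Z=1, U=0, V=0, W=1, Y=0) weight 1/1120
  … 19 more
Group by V:
  weight(V=0) = 3/112
  weight(V=1) = 1/56
Total weight = 3/112 + 1/56 = 5/112
P(V=0 | obs) = 3/112 / 5/112 = 3/5
P(V=1 | obs) = 1/56 / 5/112 = 2/5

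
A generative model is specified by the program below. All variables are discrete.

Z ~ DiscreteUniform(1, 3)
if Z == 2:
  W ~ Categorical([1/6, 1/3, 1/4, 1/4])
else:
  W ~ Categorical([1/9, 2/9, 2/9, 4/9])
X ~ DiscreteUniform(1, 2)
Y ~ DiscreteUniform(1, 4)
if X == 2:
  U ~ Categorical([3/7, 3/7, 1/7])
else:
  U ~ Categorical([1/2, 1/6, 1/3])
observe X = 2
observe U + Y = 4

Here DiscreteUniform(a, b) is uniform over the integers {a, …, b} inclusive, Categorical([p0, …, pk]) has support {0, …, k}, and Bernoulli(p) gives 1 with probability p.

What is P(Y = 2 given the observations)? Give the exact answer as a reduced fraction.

P(Y = 2 | obs) = 1/7

Enumerate traces; 36 have nonzero weight after conditioning:
  (Z=1, W=0, X=2, Y=2, U=2) weight 1/1512
  (Z=1, W=0, X=2, Y=3, U=1) weight 1/504
  (Z=1, W=0, X=2, Y=4, U=0) weight 1/504
  (Z=1, W=1, X=2, Y=2, U=2) weight 1/756
  (Z=1, W=1, X=2, Y=3, U=1) weight 1/252
  (Z=1, W=1, X=2, Y=4, U=0) weight 1/252
  (Z=1, W=2, X=2, Y=2, U=2) weight 1/756
  (Z=1, W=2, X=2, Y=3, U=1) weight 1/252
  … 28 more
Group by Y:
  weight(Y=2) = 1/56
  weight(Y=3) = 3/56
  weight(Y=4) = 3/56
Total weight = 1/56 + 3/56 + 3/56 = 1/8
P(Y=2 | obs) = 1/56 / 1/8 = 1/7
P(Y=3 | obs) = 3/56 / 1/8 = 3/7
P(Y=4 | obs) = 3/56 / 1/8 = 3/7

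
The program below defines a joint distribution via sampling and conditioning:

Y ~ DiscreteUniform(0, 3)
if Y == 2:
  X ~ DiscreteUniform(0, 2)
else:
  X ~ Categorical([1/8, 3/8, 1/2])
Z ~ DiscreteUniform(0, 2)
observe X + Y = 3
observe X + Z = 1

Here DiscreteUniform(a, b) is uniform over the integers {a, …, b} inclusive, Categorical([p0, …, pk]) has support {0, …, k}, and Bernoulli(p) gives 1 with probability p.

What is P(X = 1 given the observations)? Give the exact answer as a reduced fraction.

Enumerate traces; 2 have nonzero weight after conditioning:
  (Y=2, X=1, Z=0) weight 1/36
  (Y=3, X=0, Z=1) weight 1/96
Group by X:
  weight(X=0) = 1/96
  weight(X=1) = 1/36
Total weight = 1/96 + 1/36 = 11/288
P(X=0 | obs) = 1/96 / 11/288 = 3/11
P(X=1 | obs) = 1/36 / 11/288 = 8/11

P(X = 1 | obs) = 8/11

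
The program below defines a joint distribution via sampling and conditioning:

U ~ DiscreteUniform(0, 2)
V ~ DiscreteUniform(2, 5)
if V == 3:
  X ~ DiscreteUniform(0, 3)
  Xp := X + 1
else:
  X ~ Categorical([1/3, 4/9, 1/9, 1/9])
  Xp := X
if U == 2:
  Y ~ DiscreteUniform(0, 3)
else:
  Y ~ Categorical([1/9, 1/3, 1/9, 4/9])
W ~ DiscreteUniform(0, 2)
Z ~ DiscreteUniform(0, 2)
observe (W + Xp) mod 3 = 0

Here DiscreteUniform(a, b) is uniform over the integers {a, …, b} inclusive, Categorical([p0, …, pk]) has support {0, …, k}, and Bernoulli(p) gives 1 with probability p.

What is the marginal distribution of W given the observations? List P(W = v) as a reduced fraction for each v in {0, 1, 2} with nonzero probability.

P(W=0) = 19/48, P(W=1) = 7/48, P(W=2) = 11/24

Enumerate traces; 576 have nonzero weight after conditioning:
  (U=0, V=2, X=0, Y=0, W=0, Z=0) weight 1/2916
  (U=0, V=2, X=0, Y=0, W=0, Z=1) weight 1/2916
  (U=0, V=2, X=0, Y=0, W=0, Z=2) weight 1/2916
  (U=0, V=2, X=0, Y=1, W=0, Z=0) weight 1/972
  (U=0, V=2, X=0, Y=1, W=0, Z=1) weight 1/972
  (U=0, V=2, X=0, Y=1, W=0, Z=2) weight 1/972
  (U=0, V=2, X=0, Y=2, W=0, Z=0) weight 1/2916
  (U=0, V=2, X=0, Y=2, W=0, Z=1) weight 1/2916
  (U=0, V=2, X=1, Y=0, W=2, Z=0) weight 1/2187
  (U=0, V=2, X=2, Y=0, W=1, Z=0) weight 1/8748
  … 566 more
Group by W:
  weight(W=0) = 19/144
  weight(W=1) = 7/144
  weight(W=2) = 11/72
Total weight = 19/144 + 7/144 + 11/72 = 1/3
P(W=0 | obs) = 19/144 / 1/3 = 19/48
P(W=1 | obs) = 7/144 / 1/3 = 7/48
P(W=2 | obs) = 11/72 / 1/3 = 11/24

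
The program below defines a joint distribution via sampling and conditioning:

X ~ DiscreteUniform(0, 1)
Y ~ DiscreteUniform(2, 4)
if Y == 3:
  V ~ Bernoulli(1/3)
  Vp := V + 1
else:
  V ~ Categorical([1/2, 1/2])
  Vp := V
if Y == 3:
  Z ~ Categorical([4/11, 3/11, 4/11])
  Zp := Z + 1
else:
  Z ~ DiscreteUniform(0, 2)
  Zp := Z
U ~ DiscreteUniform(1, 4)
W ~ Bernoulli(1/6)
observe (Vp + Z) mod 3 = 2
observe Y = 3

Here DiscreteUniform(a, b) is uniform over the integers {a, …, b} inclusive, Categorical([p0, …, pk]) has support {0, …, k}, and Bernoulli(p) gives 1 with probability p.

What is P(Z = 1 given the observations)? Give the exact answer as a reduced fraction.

Enumerate traces; 32 have nonzero weight after conditioning:
  (X=0, Y=3, V=0, Z=1, U=1, W=0) weight 5/792
  (X=0, Y=3, V=0, Z=1, U=1, W=1) weight 1/792
  (X=0, Y=3, V=0, Z=1, U=2, W=0) weight 5/792
  (X=0, Y=3, V=0, Z=1, U=2, W=1) weight 1/792
  (X=0, Y=3, V=0, Z=1, U=3, W=0) weight 5/792
  (X=0, Y=3, V=0, Z=1, U=3, W=1) weight 1/792
  (X=0, Y=3, V=0, Z=1, U=4, W=0) weight 5/792
  (X=0, Y=3, V=0, Z=1, U=4, W=1) weight 1/792
  (X=0, Y=3, V=1, Z=0, U=1, W=0) weight 5/1188
  … 23 more
Group by Z:
  weight(Z=0) = 4/99
  weight(Z=1) = 2/33
Total weight = 4/99 + 2/33 = 10/99
P(Z=0 | obs) = 4/99 / 10/99 = 2/5
P(Z=1 | obs) = 2/33 / 10/99 = 3/5

P(Z = 1 | obs) = 3/5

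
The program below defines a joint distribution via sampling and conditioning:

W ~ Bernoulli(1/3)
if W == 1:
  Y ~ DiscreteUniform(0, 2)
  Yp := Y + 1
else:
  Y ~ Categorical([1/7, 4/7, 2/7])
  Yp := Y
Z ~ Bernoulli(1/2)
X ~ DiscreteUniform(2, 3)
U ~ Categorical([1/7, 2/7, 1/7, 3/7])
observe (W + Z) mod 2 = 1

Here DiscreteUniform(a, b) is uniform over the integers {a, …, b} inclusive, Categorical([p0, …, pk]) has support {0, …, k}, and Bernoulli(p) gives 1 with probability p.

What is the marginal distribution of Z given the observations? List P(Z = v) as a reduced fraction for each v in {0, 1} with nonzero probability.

P(Z=0) = 1/3, P(Z=1) = 2/3

Enumerate traces; 48 have nonzero weight after conditioning:
  (W=0, Y=0, Z=1, X=2, U=0) weight 1/294
  (W=0, Y=0, Z=1, X=2, U=1) weight 1/147
  (W=0, Y=0, Z=1, X=2, U=2) weight 1/294
  (W=0, Y=0, Z=1, X=2, U=3) weight 1/98
  (W=0, Y=0, Z=1, X=3, U=0) weight 1/294
  (W=0, Y=0, Z=1, X=3, U=1) weight 1/147
  (W=0, Y=0, Z=1, X=3, U=2) weight 1/294
  (W=0, Y=0, Z=1, X=3, U=3) weight 1/98
  (W=1, Y=0, Z=0, X=2, U=0) weight 1/252
  … 39 more
Group by Z:
  weight(Z=0) = 1/6
  weight(Z=1) = 1/3
Total weight = 1/6 + 1/3 = 1/2
P(Z=0 | obs) = 1/6 / 1/2 = 1/3
P(Z=1 | obs) = 1/3 / 1/2 = 2/3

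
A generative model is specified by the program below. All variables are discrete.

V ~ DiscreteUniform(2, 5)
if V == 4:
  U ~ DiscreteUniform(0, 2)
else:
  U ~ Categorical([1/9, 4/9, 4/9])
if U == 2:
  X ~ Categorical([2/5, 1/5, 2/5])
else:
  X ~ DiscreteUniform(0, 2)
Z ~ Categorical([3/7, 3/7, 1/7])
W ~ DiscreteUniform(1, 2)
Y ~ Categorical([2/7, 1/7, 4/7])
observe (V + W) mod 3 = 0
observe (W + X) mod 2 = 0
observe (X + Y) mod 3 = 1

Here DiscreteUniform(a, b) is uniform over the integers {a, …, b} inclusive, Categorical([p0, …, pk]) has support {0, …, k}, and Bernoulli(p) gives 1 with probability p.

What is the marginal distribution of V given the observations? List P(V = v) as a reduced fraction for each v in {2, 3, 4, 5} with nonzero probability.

Enumerate traces; 36 have nonzero weight after conditioning:
  (V=2, U=0, X=1, Z=0, W=1, Y=0) weight 1/1764
  (V=2, U=0, X=1, Z=1, W=1, Y=0) weight 1/1764
  (V=2, U=0, X=1, Z=2, W=1, Y=0) weight 1/5292
  (V=2, U=1, X=1, Z=0, W=1, Y=0) weight 1/441
  (V=2, U=1, X=1, Z=1, W=1, Y=0) weight 1/441
  (V=2, U=1, X=1, Z=2, W=1, Y=0) weight 1/1323
  (V=2, U=2, X=1, Z=0, W=1, Y=0) weight 1/735
  (V=2, U=2, X=1, Z=1, W=1, Y=0) weight 1/735
  (V=4, U=0, X=0, Z=0, W=2, Y=1) weight 1/1176
  (V=5, U=0, X=1, Z=0, W=1, Y=0) weight 1/1764
  … 26 more
Group by V:
  weight(V=2) = 37/3780
  weight(V=4) = 2/63
  weight(V=5) = 37/3780
Total weight = 37/3780 + 2/63 + 37/3780 = 97/1890
P(V=2 | obs) = 37/3780 / 97/1890 = 37/194
P(V=4 | obs) = 2/63 / 97/1890 = 60/97
P(V=5 | obs) = 37/3780 / 97/1890 = 37/194

P(V=2) = 37/194, P(V=4) = 60/97, P(V=5) = 37/194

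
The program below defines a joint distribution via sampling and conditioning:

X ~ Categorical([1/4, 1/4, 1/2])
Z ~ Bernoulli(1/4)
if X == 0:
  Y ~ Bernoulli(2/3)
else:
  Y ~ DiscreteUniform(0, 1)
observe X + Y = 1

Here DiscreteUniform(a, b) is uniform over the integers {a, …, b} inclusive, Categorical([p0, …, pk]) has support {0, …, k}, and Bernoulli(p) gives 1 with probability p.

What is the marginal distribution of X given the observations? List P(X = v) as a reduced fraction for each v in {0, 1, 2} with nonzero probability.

P(X=0) = 4/7, P(X=1) = 3/7

Enumerate traces; 4 have nonzero weight after conditioning:
  (X=0, Z=0, Y=1) weight 1/8
  (X=0, Z=1, Y=1) weight 1/24
  (X=1, Z=0, Y=0) weight 3/32
  (X=1, Z=1, Y=0) weight 1/32
Group by X:
  weight(X=0) = 1/6
  weight(X=1) = 1/8
Total weight = 1/6 + 1/8 = 7/24
P(X=0 | obs) = 1/6 / 7/24 = 4/7
P(X=1 | obs) = 1/8 / 7/24 = 3/7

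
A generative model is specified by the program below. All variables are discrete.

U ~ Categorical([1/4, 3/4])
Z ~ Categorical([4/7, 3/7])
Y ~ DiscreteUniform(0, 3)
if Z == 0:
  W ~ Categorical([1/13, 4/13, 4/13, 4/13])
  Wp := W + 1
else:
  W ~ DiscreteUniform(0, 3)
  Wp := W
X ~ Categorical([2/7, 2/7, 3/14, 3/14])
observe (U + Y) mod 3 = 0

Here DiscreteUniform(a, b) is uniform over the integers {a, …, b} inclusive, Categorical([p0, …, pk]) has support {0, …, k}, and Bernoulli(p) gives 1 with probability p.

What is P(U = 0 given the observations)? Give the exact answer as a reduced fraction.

Enumerate traces; 96 have nonzero weight after conditioning:
  (U=0, Z=0, Y=0, W=0, X=0) weight 1/1274
  (U=0, Z=0, Y=0, W=0, X=1) weight 1/1274
  (U=0, Z=0, Y=0, W=0, X=2) weight 3/5096
  (U=0, Z=0, Y=0, W=0, X=3) weight 3/5096
  (U=0, Z=0, Y=0, W=1, X=0) weight 2/637
  (U=0, Z=0, Y=0, W=1, X=1) weight 2/637
  (U=0, Z=0, Y=0, W=1, X=2) weight 3/1274
  (U=0, Z=0, Y=0, W=1, X=3) weight 3/1274
  (U=1, Z=0, Y=2, W=0, X=0) weight 3/1274
  … 87 more
Group by U:
  weight(U=0) = 1/8
  weight(U=1) = 3/16
Total weight = 1/8 + 3/16 = 5/16
P(U=0 | obs) = 1/8 / 5/16 = 2/5
P(U=1 | obs) = 3/16 / 5/16 = 3/5

P(U = 0 | obs) = 2/5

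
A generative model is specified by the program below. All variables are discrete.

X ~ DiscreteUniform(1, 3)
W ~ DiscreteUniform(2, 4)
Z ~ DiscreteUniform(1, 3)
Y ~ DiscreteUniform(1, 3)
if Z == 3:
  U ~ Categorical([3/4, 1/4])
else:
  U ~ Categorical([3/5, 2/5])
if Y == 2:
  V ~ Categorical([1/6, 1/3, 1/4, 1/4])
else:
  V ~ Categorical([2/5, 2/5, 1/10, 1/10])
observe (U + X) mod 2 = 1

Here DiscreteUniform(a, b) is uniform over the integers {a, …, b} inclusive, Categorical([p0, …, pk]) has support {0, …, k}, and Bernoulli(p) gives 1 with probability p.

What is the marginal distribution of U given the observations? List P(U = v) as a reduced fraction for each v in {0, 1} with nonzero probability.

Enumerate traces; 324 have nonzero weight after conditioning:
  (X=1, W=2, Z=1, Y=1, U=0, V=0) weight 2/675
  (X=1, W=2, Z=1, Y=1, U=0, V=1) weight 2/675
  (X=1, W=2, Z=1, Y=1, U=0, V=2) weight 1/1350
  (X=1, W=2, Z=1, Y=1, U=0, V=3) weight 1/1350
  (X=1, W=2, Z=1, Y=2, U=0, V=0) weight 1/810
  (X=1, W=2, Z=1, Y=2, U=0, V=1) weight 1/405
  (X=1, W=2, Z=1, Y=2, U=0, V=2) weight 1/540
  (X=1, W=2, Z=1, Y=2, U=0, V=3) weight 1/540
  (X=2, W=2, Z=1, Y=1, U=1, V=0) weight 4/2025
  … 315 more
Group by U:
  weight(U=0) = 13/30
  weight(U=1) = 7/60
Total weight = 13/30 + 7/60 = 11/20
P(U=0 | obs) = 13/30 / 11/20 = 26/33
P(U=1 | obs) = 7/60 / 11/20 = 7/33

P(U=0) = 26/33, P(U=1) = 7/33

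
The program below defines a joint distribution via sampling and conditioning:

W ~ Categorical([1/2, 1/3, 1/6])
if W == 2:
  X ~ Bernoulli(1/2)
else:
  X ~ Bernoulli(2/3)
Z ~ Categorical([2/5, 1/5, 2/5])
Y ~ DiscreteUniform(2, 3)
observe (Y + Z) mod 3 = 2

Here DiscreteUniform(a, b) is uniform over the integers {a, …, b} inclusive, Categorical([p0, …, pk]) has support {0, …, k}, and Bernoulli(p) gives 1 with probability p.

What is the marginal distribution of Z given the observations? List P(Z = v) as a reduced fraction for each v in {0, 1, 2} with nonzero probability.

Enumerate traces; 12 have nonzero weight after conditioning:
  (W=0, X=0, Z=0, Y=2) weight 1/30
  (W=0, X=0, Z=2, Y=3) weight 1/30
  (W=0, X=1, Z=0, Y=2) weight 1/15
  (W=0, X=1, Z=2, Y=3) weight 1/15
  (W=1, X=0, Z=0, Y=2) weight 1/45
  (W=1, X=0, Z=2, Y=3) weight 1/45
  (W=1, X=1, Z=0, Y=2) weight 2/45
  (W=1, X=1, Z=2, Y=3) weight 2/45
  … 4 more
Group by Z:
  weight(Z=0) = 1/5
  weight(Z=2) = 1/5
Total weight = 1/5 + 1/5 = 2/5
P(Z=0 | obs) = 1/5 / 2/5 = 1/2
P(Z=2 | obs) = 1/5 / 2/5 = 1/2

P(Z=0) = 1/2, P(Z=2) = 1/2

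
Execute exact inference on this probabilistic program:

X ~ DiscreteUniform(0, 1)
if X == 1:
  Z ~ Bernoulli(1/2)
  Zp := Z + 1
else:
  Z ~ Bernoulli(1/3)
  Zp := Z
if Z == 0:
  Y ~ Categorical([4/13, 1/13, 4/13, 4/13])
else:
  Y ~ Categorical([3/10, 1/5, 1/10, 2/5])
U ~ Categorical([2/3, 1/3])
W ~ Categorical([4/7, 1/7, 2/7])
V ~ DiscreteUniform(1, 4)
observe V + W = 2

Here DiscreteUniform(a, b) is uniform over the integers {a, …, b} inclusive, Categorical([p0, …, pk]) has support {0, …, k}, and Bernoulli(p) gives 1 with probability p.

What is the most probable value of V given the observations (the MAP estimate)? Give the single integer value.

argmax_v P(V = v | obs) = 2

Enumerate traces; 64 have nonzero weight after conditioning:
  (X=0, Z=0, Y=0, U=0, W=0, V=2) weight 8/819
  (X=0, Z=0, Y=0, U=0, W=1, V=1) weight 2/819
  (X=0, Z=0, Y=0, U=1, W=0, V=2) weight 4/819
  (X=0, Z=0, Y=0, U=1, W=1, V=1) weight 1/819
  (X=0, Z=0, Y=1, U=0, W=0, V=2) weight 2/819
  (X=0, Z=0, Y=1, U=0, W=1, V=1) weight 1/1638
  (X=0, Z=0, Y=1, U=1, W=0, V=2) weight 1/819
  (X=0, Z=0, Y=1, U=1, W=1, V=1) weight 1/3276
  … 56 more
Group by V:
  weight(V=1) = 1/28
  weight(V=2) = 1/7
Total weight = 1/28 + 1/7 = 5/28
P(V=1 | obs) = 1/28 / 5/28 = 1/5
P(V=2 | obs) = 1/7 / 5/28 = 4/5
argmax = 2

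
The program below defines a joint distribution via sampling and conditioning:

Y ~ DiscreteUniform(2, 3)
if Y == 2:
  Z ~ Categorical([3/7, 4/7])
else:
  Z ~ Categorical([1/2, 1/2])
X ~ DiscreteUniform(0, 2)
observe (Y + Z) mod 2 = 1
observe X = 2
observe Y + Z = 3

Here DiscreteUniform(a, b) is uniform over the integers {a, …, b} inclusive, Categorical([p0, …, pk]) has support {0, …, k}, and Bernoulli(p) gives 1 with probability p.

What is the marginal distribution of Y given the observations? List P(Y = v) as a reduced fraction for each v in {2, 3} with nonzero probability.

Enumerate traces; 2 have nonzero weight after conditioning:
  (Y=2, Z=1, X=2) weight 2/21
  (Y=3, Z=0, X=2) weight 1/12
Group by Y:
  weight(Y=2) = 2/21
  weight(Y=3) = 1/12
Total weight = 2/21 + 1/12 = 5/28
P(Y=2 | obs) = 2/21 / 5/28 = 8/15
P(Y=3 | obs) = 1/12 / 5/28 = 7/15

P(Y=2) = 8/15, P(Y=3) = 7/15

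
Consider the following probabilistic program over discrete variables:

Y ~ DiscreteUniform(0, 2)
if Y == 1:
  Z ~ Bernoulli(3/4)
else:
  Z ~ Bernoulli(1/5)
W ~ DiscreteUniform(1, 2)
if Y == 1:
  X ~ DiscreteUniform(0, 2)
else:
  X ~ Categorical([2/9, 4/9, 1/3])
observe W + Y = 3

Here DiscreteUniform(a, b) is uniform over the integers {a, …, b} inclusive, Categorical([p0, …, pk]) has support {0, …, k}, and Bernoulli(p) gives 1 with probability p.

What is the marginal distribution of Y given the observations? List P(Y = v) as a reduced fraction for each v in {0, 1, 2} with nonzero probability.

Enumerate traces; 12 have nonzero weight after conditioning:
  (Y=1, Z=0, W=2, X=0) weight 1/72
  (Y=1, Z=0, W=2, X=1) weight 1/72
  (Y=1, Z=0, W=2, X=2) weight 1/72
  (Y=1, Z=1, W=2, X=0) weight 1/24
  (Y=1, Z=1, W=2, X=1) weight 1/24
  (Y=1, Z=1, W=2, X=2) weight 1/24
  (Y=2, Z=0, W=1, X=0) weight 4/135
  (Y=2, Z=0, W=1, X=1) weight 8/135
  … 4 more
Group by Y:
  weight(Y=1) = 1/6
  weight(Y=2) = 1/6
Total weight = 1/6 + 1/6 = 1/3
P(Y=1 | obs) = 1/6 / 1/3 = 1/2
P(Y=2 | obs) = 1/6 / 1/3 = 1/2

P(Y=1) = 1/2, P(Y=2) = 1/2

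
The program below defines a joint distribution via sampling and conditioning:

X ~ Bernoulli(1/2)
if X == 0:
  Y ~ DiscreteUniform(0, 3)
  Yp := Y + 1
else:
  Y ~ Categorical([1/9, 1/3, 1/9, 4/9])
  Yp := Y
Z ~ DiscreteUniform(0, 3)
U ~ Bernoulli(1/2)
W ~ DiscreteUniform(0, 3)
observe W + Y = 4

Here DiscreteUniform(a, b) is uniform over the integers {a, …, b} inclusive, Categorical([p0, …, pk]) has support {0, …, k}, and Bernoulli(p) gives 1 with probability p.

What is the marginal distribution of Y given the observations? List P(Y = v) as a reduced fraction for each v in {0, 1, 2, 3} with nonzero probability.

Enumerate traces; 48 have nonzero weight after conditioning:
  (X=0, Y=1, Z=0, U=0, W=3) weight 1/256
  (X=0, Y=1, Z=0, U=1, W=3) weight 1/256
  (X=0, Y=1, Z=1, U=0, W=3) weight 1/256
  (X=0, Y=1, Z=1, U=1, W=3) weight 1/256
  (X=0, Y=1, Z=2, U=0, W=3) weight 1/256
  (X=0, Y=1, Z=2, U=1, W=3) weight 1/256
  (X=0, Y=1, Z=3, U=0, W=3) weight 1/256
  (X=0, Y=1, Z=3, U=1, W=3) weight 1/256
  (X=0, Y=2, Z=0, U=0, W=2) weight 1/256
  (X=0, Y=3, Z=0, U=0, W=1) weight 1/256
  … 38 more
Group by Y:
  weight(Y=1) = 7/96
  weight(Y=2) = 13/288
  weight(Y=3) = 25/288
Total weight = 7/96 + 13/288 + 25/288 = 59/288
P(Y=1 | obs) = 7/96 / 59/288 = 21/59
P(Y=2 | obs) = 13/288 / 59/288 = 13/59
P(Y=3 | obs) = 25/288 / 59/288 = 25/59

P(Y=1) = 21/59, P(Y=2) = 13/59, P(Y=3) = 25/59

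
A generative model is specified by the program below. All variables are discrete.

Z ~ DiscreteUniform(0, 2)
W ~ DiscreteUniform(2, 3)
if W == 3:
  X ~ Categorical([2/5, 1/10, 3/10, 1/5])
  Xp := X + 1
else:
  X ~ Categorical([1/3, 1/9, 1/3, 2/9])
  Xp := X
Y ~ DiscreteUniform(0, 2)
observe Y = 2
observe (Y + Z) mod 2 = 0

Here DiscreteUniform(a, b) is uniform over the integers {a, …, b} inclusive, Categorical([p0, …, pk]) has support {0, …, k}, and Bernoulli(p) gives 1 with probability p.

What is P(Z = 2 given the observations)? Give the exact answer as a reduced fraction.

P(Z = 2 | obs) = 1/2

Enumerate traces; 16 have nonzero weight after conditioning:
  (Z=0, W=2, X=0, Y=2) weight 1/54
  (Z=0, W=2, X=1, Y=2) weight 1/162
  (Z=0, W=2, X=2, Y=2) weight 1/54
  (Z=0, W=2, X=3, Y=2) weight 1/81
  (Z=0, W=3, X=0, Y=2) weight 1/45
  (Z=0, W=3, X=1, Y=2) weight 1/180
  (Z=0, W=3, X=2, Y=2) weight 1/60
  (Z=0, W=3, X=3, Y=2) weight 1/90
  (Z=2, W=2, X=0, Y=2) weight 1/54
  … 7 more
Group by Z:
  weight(Z=0) = 1/9
  weight(Z=2) = 1/9
Total weight = 1/9 + 1/9 = 2/9
P(Z=0 | obs) = 1/9 / 2/9 = 1/2
P(Z=2 | obs) = 1/9 / 2/9 = 1/2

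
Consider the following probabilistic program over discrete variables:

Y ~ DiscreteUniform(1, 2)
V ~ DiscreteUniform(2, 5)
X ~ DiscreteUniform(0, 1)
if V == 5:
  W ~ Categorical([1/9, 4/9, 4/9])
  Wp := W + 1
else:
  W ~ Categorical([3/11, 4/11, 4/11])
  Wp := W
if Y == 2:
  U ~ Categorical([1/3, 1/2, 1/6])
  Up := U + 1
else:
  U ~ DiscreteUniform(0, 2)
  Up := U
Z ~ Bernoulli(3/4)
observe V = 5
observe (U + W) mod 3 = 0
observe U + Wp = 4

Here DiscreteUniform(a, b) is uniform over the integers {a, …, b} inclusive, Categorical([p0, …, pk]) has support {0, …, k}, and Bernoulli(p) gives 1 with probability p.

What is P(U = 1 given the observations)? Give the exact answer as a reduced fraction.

Enumerate traces; 16 have nonzero weight after conditioning:
  (Y=1, V=5, X=0, W=1, U=2, Z=0) weight 1/432
  (Y=1, V=5, X=0, W=1, U=2, Z=1) weight 1/144
  (Y=1, V=5, X=0, W=2, U=1, Z=0) weight 1/432
  (Y=1, V=5, X=0, W=2, U=1, Z=1) weight 1/144
  (Y=1, V=5, X=1, W=1, U=2, Z=0) weight 1/432
  (Y=1, V=5, X=1, W=1, U=2, Z=1) weight 1/144
  (Y=1, V=5, X=1, W=2, U=1, Z=0) weight 1/432
  (Y=1, V=5, X=1, W=2, U=1, Z=1) weight 1/144
  … 8 more
Group by U:
  weight(U=1) = 5/108
  weight(U=2) = 1/36
Total weight = 5/108 + 1/36 = 2/27
P(U=1 | obs) = 5/108 / 2/27 = 5/8
P(U=2 | obs) = 1/36 / 2/27 = 3/8

P(U = 1 | obs) = 5/8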